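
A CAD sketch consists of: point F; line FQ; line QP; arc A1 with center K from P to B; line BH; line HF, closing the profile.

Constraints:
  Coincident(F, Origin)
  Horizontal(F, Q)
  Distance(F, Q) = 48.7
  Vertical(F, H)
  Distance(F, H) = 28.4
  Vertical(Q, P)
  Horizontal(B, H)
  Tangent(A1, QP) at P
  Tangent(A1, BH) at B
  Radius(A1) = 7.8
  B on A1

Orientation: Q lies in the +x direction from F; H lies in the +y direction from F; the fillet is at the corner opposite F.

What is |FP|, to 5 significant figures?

52.878

F is at the origin; FQ is horizontal with |FQ| = 48.7 and Q on the +x side, so Q = (48.700, 0.0000). F and H share the same x with |FH| = 28.4 and H on the +y side, so H = (0.0000, 28.400). The virtual corner opposite F is at (48.700, 28.400). Tangency of A1 to QP means the radius KP is perpendicular to QP and since A1 is tangent to BH there, KB ⟂ BH, with radius 7.8, so the center K sits 7.8 in from both sides at K = (40.900, 20.600). That places the tangent points at P = (48.700, 20.600) on QP and B = (40.900, 28.400) on BH. Then |FP| = |P − F| = 52.878.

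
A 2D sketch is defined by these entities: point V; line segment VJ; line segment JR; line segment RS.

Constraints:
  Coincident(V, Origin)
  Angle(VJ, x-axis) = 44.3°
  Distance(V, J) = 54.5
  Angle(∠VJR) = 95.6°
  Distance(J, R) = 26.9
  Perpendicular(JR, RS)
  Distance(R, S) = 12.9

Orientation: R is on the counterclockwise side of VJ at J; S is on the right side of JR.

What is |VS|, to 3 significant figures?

74.5

V is at the origin; VJ runs at 44.3° with length 54.5, so J = 54.5·(cos 44.3°, sin 44.3°) = (39.0, 38.1). ∠VJR = 95.6°, so JR runs at 44.3° + (180° − 95.6°) = 129° from the x-axis; with |JR| = 26.9, R = J + 26.9·(cos 129°, sin 129°) = (22.2, 59.1). JR ⟂ RS; with |RS| = 12.9 on the right of JR, S = R + 12.9·(0.780, 0.625) = (32.3, 67.1). Then |VS| = |S − V| = 74.5.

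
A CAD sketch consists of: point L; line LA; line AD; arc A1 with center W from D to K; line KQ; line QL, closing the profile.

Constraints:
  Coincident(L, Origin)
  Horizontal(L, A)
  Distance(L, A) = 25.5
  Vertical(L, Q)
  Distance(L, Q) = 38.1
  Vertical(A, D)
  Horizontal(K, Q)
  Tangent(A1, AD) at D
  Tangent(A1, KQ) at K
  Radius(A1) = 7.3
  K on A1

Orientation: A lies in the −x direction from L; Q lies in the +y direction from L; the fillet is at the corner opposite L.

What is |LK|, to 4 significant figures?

42.22

L is at the origin; L and A share the same y with |LA| = 25.5 and A on the −x side, so A = (-25.50, 0.000). LQ is vertical with |LQ| = 38.1 and Q on the +y side, so Q = (0.000, 38.10). The virtual corner opposite L is at (-25.50, 38.10). The tangent condition forces WD to be normal to AD and A1 meets KQ tangentially, so WK is at right angles to KQ, with radius 7.3, so the center W sits 7.3 in from both sides at W = (-18.20, 30.80). That places the tangent points at D = (-25.50, 30.80) on AD and K = (-18.20, 38.10) on KQ. Then |LK| = |K − L| = 42.22.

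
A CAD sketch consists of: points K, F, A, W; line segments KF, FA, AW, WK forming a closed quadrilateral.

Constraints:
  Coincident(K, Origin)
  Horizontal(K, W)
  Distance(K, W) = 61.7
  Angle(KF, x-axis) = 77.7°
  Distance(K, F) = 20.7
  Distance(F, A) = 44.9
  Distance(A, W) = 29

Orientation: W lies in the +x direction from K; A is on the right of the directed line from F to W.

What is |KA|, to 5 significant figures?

37.474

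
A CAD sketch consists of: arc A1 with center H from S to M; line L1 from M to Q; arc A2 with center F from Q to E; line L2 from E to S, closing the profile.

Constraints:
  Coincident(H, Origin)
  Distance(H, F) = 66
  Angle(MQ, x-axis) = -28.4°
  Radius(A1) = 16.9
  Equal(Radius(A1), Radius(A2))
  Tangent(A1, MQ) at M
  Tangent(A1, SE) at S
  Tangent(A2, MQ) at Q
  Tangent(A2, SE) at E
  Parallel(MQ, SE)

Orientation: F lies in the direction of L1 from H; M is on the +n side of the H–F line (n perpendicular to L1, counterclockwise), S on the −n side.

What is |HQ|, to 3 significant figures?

68.1

The slot axis is L1's direction at -28.4°, so u = (cos -28.4°, sin -28.4°) = (0.880, -0.476) and n = (−sin -28.4°, cos -28.4°) = (0.476, 0.880). H is at the origin and F lies 66.0 along u from H, so F = 66.0·u = (58.1, -31.4). Tangency of A1 to both parallel lines with radius 16.9 puts M and S at H ± 16.9·n: M = (8.04, 14.9), S = (-8.04, -14.9). Equal radii place Q and E the same way about F: Q = F + 16.9·n = (66.1, -16.5), E = F − 16.9·n = (50.0, -46.3). Then |HQ| = |Q − H| = 68.1.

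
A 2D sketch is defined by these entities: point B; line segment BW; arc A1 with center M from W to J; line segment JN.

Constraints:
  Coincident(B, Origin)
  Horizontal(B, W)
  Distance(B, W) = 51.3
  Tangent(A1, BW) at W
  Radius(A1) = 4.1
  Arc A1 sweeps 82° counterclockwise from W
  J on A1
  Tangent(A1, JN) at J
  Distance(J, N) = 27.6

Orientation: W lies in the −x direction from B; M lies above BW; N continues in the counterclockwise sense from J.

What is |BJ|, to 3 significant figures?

47.4

B is at the origin; BW is horizontal with |BW| = 51.3 and W on the −x side, so W = (-51.3, 0.00). The tangent condition forces MW to be normal to BW, so M = W + (0, 4.1) = (-51.3, 4.10). On A1, W sits at bearing -90° from M; an 82° counterclockwise sweep puts J at bearing -8°, so J = M + 4.1·(cos -8°, sin -8°) = (-47.2, 3.53). Then |BJ| = |J − B| = 47.4.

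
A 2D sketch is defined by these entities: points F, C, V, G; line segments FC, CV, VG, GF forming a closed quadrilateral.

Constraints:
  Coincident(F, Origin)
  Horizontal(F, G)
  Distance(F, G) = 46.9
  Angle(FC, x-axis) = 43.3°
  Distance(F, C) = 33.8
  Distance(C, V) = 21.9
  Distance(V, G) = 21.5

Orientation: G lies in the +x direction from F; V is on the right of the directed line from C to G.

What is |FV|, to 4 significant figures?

25.47

Checks: |CV| = 21.90 ✓; |VG| = 21.50 ✓.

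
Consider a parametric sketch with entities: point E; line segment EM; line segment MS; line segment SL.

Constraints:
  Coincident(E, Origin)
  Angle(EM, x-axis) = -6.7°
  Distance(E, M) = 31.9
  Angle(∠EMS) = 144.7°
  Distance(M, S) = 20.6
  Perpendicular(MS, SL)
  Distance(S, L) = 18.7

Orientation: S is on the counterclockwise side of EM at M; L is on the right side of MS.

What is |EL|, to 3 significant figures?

59.6

E is at the origin; EM runs at -6.7° with length 31.9, so M = 31.9·(cos -6.7°, sin -6.7°) = (31.7, -3.72). ∠EMS = 144.7°, so MS runs at -6.7° + (180° − 144.7°) = 28.6° from the x-axis; with |MS| = 20.6, S = M + 20.6·(cos 28.6°, sin 28.6°) = (49.8, 6.14). MS ⟂ SL; with |SL| = 18.7 on the right of MS, L = S + 18.7·(0.479, -0.878) = (58.7, -10.3). Then |EL| = |L − E| = 59.6.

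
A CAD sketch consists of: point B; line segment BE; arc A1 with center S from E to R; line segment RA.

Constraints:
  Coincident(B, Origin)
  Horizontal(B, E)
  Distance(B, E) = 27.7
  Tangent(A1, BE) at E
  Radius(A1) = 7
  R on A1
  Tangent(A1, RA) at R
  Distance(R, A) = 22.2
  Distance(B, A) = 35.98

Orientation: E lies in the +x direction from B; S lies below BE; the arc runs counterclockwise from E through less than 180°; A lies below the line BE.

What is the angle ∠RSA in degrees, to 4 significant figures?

72.50°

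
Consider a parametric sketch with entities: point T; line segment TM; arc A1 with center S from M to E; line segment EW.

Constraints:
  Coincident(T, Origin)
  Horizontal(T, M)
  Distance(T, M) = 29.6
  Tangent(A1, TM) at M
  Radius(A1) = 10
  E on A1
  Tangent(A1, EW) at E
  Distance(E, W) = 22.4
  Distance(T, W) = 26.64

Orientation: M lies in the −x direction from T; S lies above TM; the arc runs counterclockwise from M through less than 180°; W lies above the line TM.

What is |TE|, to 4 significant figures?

21.49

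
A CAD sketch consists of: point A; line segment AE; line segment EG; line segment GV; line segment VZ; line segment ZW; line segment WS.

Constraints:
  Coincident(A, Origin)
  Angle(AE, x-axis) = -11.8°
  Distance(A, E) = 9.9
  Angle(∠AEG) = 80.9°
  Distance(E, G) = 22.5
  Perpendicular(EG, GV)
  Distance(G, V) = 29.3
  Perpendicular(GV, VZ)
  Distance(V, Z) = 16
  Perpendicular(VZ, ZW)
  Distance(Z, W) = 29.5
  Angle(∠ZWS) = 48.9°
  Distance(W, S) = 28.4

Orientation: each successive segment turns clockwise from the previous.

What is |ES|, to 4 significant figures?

33.46

VZ is perpendicular to ZW, so ZW runs at -20.90°; with |ZW| = 29.5, W = (7.559, -8.168). ∠ZWS = 48.9° gives WS at -152.0° from the x-axis; with |WS| = 28.4, S = (-17.52, -21.50). Then |ES| = |S − E| = 33.46.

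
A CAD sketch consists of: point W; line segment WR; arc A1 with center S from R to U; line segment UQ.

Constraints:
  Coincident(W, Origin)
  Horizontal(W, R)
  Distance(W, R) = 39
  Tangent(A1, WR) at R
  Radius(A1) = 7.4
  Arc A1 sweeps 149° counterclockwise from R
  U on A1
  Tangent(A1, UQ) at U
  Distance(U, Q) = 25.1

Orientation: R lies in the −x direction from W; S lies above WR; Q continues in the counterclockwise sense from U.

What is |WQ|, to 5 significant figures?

62.663

W is at the origin; WR is horizontal with |WR| = 39.0 and R on the −x side, so R = (-39.000, 0.0000). The tangent condition forces SR to be normal to WR, so S = R + (0, 7.4) = (-39.000, 7.4000). On A1, R sits at bearing -90° from S; a 149° counterclockwise sweep puts U at bearing 59°, so U = S + 7.4·(cos 59°, sin 59°) = (-35.189, 13.743). Tangency of A1 to UQ means the radius SU is perpendicular to UQ, so UQ runs along (−sin 59°, cos 59°); with |UQ| = 25.1, Q = (-56.704, 26.670). Then |WQ| = |Q − W| = 62.663.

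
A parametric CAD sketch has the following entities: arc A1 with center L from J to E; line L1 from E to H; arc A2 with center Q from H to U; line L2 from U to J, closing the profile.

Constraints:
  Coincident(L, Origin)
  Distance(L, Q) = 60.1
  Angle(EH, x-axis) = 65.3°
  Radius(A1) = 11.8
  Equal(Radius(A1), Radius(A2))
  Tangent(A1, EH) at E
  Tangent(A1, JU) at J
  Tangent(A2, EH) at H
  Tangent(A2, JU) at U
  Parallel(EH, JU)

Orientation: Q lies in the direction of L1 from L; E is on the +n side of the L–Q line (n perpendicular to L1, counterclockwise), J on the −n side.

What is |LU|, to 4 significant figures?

61.25

The slot axis is L1's direction at 65.3°, so u = (cos 65.3°, sin 65.3°) = (0.4179, 0.9085) and n = (−sin 65.3°, cos 65.3°) = (-0.9085, 0.4179). L is at the origin and Q lies 60.1 along u from L, so Q = 60.1·u = (25.11, 54.60). Tangency of A1 to both parallel lines with radius 11.8 puts E and J at L ± 11.8·n: E = (-10.72, 4.931), J = (10.72, -4.931). Equal radii place H and U the same way about Q: H = Q + 11.8·n = (14.39, 59.53), U = Q − 11.8·n = (35.83, 49.67). Then |LU| = |U − L| = 61.25.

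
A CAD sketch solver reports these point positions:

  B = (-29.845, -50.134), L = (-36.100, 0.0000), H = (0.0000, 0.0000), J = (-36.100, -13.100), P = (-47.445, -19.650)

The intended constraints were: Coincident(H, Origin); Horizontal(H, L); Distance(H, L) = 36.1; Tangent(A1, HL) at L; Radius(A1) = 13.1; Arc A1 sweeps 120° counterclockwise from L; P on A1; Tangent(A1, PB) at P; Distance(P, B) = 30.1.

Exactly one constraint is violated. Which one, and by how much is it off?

Distance(P, B) = 30.1 — off by 5.10.

H = (0.00, 0.00) ✓; H.y = 0.00, L.y = 0.00 ✓; |HL| = 36.10 ✓; ∠(JL, LH) = 90.00° ✓; |JL| = 13.10 ✓; bearing(J→P) − bearing(J→L) = 120.0° ✓; |JP| = 13.10 ✓; ∠(JP, PB) = 90.00° ✓; |PB| = 35.20 ✗.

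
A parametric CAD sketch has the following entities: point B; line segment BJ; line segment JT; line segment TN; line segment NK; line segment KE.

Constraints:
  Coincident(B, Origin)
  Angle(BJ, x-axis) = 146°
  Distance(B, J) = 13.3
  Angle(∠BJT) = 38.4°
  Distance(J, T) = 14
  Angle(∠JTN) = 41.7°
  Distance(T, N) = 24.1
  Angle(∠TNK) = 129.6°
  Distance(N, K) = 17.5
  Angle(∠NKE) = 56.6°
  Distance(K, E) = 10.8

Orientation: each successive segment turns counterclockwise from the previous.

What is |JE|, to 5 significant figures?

15.044

B is at the origin; BJ runs at 146.0° with length 13.3, so J = (-11.026, 7.4373). ∠BJT = 38.4° gives JT at -72.400° from the x-axis; with |JT| = 14.0, T = (-6.7930, -5.9074). ∠JTN = 41.7° gives TN at 65.900° from the x-axis; with |TN| = 24.1, N = (3.0477, 16.092). ∠TNK = 129.6° gives NK at 116.30° from the x-axis; with |NK| = 17.5, K = (-4.7060, 31.780). ∠NKE = 56.6° gives KE at -120.30° from the x-axis; with |KE| = 10.8, E = (-10.155, 22.456). Then |JE| = |E − J| = 15.044.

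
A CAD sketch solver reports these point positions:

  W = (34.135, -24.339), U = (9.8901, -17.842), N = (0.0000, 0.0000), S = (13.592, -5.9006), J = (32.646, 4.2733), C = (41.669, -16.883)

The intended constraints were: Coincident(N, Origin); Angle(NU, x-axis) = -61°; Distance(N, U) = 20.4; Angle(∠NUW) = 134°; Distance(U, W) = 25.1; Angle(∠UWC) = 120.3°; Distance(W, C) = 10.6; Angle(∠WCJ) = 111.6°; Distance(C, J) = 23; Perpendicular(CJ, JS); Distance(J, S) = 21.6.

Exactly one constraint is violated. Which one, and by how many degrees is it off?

Perpendicular(CJ, JS) — off by 5.00°.

N = (0.00, 0.00) ✓; NU at -61.00° ✓; |NU| = 20.40 ✓; ∠NUW = 134.0° ✓; |UW| = 25.10 ✓; ∠UWC = 120.3° ✓; |WC| = 10.60 ✓; ∠WCJ = 111.6° ✓; |CJ| = 23.00 ✓; ∠(CJ, JS) = 95.00° ✗; |JS| = 21.60 ✓.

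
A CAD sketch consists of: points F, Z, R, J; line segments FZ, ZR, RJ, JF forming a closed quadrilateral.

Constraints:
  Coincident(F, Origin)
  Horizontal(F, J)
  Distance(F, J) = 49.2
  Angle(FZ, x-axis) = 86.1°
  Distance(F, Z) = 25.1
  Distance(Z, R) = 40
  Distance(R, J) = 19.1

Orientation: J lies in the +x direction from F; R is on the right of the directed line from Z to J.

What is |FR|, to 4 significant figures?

30.46

F is at the origin; FJ is horizontal with |FJ| = 49.2 and J in +x, so J = (49.2, 0). FZ runs at 86.1° with |FZ| = 25.1, so Z = (1.707, 25.04). R is determined by |ZR| = 40.0 and |RJ| = 19.1 together: it lies at the intersection of circle(Z, 40.0) and circle(J, 19.1). With |ZJ| = 53.69, the foot of the radical line on ZJ is 38.35 from Z and the perpendicular offset is √(40.0² − 38.35²) = 11.38. Taking the right-of-ZJ solution: R = (30.32, -2.907).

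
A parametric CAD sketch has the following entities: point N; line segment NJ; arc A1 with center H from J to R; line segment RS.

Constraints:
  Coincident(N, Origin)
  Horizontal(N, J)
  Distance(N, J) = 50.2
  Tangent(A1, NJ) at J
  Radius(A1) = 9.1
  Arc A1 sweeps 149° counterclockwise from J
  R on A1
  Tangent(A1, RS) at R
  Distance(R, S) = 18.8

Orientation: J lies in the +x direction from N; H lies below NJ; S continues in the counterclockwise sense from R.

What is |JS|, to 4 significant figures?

28.94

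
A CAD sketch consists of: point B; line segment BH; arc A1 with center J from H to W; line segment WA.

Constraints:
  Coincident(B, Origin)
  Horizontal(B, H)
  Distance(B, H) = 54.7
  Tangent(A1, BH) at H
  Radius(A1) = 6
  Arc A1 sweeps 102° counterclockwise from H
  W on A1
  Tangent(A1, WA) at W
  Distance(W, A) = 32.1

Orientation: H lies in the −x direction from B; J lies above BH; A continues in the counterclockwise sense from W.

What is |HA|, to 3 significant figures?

38.7

B is at the origin; BH is horizontal with |BH| = 54.7 and H on the −x side, so H = (-54.7, 0.00). The tangent condition forces JH to be normal to BH, so J = H + (0, 6) = (-54.7, 6.00). On A1, H sits at bearing -90° from J; a 102° counterclockwise sweep puts W at bearing 12°, so W = J + 6.0·(cos 12°, sin 12°) = (-48.8, 7.25). A1 meets WA tangentially, so JW is at right angles to WA, so WA runs along (−sin 12°, cos 12°); with |WA| = 32.1, A = (-55.5, 38.6). Then |HA| = |A − H| = 38.7.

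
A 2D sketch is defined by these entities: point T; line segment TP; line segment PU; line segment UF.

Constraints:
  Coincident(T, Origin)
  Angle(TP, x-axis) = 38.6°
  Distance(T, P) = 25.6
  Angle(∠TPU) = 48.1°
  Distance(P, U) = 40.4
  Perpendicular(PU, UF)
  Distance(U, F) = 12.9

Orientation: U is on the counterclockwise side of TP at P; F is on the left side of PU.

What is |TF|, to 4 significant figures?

24.10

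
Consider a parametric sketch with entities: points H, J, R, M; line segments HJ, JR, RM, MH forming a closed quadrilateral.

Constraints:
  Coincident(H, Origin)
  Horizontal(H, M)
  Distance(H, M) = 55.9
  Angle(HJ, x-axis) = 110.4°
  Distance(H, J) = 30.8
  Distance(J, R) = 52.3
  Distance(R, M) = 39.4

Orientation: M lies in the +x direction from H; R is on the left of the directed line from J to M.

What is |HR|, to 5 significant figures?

54.883

Checks: |JR| = 52.30 ✓; |RM| = 39.40 ✓.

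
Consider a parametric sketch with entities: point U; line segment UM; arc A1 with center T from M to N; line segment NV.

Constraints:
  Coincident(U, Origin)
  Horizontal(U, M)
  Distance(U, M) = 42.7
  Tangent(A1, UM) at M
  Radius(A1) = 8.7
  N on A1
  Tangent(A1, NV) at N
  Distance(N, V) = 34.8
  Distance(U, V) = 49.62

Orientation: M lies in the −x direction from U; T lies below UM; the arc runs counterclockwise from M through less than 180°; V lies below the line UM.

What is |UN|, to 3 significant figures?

51.5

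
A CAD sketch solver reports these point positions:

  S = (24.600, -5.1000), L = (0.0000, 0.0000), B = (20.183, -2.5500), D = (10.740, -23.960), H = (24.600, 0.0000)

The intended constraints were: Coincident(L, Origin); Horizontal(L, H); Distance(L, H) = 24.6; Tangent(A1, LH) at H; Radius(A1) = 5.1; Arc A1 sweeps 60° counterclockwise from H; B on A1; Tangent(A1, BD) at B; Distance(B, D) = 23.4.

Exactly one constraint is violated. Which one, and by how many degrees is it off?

Tangent(A1, BD) at B — off by 6.20°.

L = (0.00, 0.00) ✓; L.y = 0.00, H.y = 0.00 ✓; |LH| = 24.60 ✓; ∠(SH, HL) = 90.00° ✓; |SH| = 5.100 ✓; bearing(S→B) − bearing(S→H) = 60.00° ✓; |SB| = 5.100 ✓; ∠(SB, BD) = 83.80° ✗; |BD| = 23.40 ✓.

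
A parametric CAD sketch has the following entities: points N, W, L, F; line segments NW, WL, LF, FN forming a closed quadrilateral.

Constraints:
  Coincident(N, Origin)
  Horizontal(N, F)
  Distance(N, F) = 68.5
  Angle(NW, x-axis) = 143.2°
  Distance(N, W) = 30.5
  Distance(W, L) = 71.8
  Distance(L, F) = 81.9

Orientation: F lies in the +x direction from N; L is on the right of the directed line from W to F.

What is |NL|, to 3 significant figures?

48.4

N is at the origin; N and F share the same y with |NF| = 68.5 and F in +x, so F = (68.5, 0). NW runs at 143.2° with |NW| = 30.5, so W = (-24.4, 18.3). L is determined by |WL| = 71.8 and |LF| = 81.9 together: it lies at the intersection of circle(W, 71.8) and circle(F, 81.9). With |WF| = 94.7, the foot of the radical line on WF is 39.2 from W and the perpendicular offset is √(71.8² − 39.2²) = 60.2. Taking the right-of-WF solution: L = (2.39, -48.3).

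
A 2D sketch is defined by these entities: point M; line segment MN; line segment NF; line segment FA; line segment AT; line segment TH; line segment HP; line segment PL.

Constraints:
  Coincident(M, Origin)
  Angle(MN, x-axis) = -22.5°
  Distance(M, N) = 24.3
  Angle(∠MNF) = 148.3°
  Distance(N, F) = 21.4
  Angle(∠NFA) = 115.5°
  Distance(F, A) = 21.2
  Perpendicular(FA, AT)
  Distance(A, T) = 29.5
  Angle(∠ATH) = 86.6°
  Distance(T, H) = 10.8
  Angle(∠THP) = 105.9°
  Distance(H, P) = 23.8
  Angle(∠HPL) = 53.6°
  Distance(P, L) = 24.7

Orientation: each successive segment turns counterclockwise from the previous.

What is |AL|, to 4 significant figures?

16.99

M is at the origin; MN runs at -22.5° with length 24.3, so N = (22.45, -9.299). ∠MNF = 148.3° gives NF at 9.200° from the x-axis; with |NF| = 21.4, F = (43.57, -5.878). ∠NFA = 115.5° gives FA at 73.70° from the x-axis; with |FA| = 21.2, A = (49.53, 14.47). FA ⟂ AT, so AT runs at 163.7°; with |AT| = 29.5, T = (21.21, 22.75). ∠ATH = 86.6° gives TH at -102.9° from the x-axis; with |TH| = 10.8, H = (18.80, 12.22). ∠THP = 105.9° gives HP at -28.80° from the x-axis; with |HP| = 23.8, P = (39.66, 0.7566). ∠HPL = 53.6° gives PL at 97.60° from the x-axis; with |PL| = 24.7, L = (36.39, 25.24). Then |AL| = |L − A| = 16.99.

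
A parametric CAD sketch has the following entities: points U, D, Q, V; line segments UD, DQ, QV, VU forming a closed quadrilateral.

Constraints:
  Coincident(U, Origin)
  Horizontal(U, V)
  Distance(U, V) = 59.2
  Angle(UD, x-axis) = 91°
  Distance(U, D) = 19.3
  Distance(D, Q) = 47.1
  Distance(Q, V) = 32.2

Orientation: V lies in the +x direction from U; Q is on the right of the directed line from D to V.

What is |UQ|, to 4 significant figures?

34.88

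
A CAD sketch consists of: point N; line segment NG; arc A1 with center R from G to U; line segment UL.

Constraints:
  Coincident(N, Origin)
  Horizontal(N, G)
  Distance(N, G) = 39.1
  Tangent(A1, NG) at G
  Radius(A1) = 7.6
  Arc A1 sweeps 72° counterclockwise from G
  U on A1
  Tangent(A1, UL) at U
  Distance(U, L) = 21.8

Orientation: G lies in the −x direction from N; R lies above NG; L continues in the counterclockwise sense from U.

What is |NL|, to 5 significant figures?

36.152

N is at the origin; N and G share the same y with |NG| = 39.1 and G on the −x side, so G = (-39.100, 0.0000). A1 meets NG tangentially, so RG is at right angles to NG, so R = G + (0, 7.6) = (-39.100, 7.6000). On A1, G sits at bearing -90° from R; a 72° counterclockwise sweep puts U at bearing -18°, so U = R + 7.6·(cos -18°, sin -18°) = (-31.872, 5.2515). Tangency of A1 to UL means the radius RU is perpendicular to UL, so UL runs along (−sin -18°, cos -18°); with |UL| = 21.8, L = (-25.135, 25.985). Then |NL| = |L − N| = 36.152.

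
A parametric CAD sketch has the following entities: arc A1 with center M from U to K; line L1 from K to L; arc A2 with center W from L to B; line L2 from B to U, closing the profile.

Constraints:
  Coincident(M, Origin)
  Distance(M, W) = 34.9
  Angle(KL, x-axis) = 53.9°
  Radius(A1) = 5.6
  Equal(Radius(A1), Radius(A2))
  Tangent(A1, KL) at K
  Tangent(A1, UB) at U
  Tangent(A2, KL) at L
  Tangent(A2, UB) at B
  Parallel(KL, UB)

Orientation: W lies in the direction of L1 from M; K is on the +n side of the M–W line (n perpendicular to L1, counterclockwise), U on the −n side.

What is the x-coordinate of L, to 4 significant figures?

16.04

The slot axis is L1's direction at 53.9°, so u = (cos 53.9°, sin 53.9°) = (0.5892, 0.8080) and n = (−sin 53.9°, cos 53.9°) = (-0.8080, 0.5892). M is at the origin and W lies 34.9 along u from M, so W = 34.9·u = (20.56, 28.20). Tangency of A1 to both parallel lines with radius 5.6 puts K and U at M ± 5.6·n: K = (-4.525, 3.299), U = (4.525, -3.299). Equal radii place L and B the same way about W: L = W + 5.6·n = (16.04, 31.50), B = W − 5.6·n = (25.09, 24.90). So L.x = 16.04.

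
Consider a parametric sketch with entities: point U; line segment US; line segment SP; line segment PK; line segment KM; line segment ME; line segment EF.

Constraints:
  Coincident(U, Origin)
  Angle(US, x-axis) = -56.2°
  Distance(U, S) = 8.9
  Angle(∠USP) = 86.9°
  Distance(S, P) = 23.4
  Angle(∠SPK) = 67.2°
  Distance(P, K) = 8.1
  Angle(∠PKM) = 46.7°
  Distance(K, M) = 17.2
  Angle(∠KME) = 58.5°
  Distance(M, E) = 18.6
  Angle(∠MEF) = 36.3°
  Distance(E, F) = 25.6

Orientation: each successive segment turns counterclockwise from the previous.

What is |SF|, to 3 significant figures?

11.3

U is at the origin; US runs at -56.2° with length 8.9, so S = (4.95, -7.40). ∠USP = 86.9° gives SP at 36.9° from the x-axis; with |SP| = 23.4, P = (23.7, 6.65). ∠SPK = 67.2° gives PK at 150° from the x-axis; with |PK| = 8.1, K = (16.7, 10.7). ∠PKM = 46.7° gives KM at -77.0° from the x-axis; with |KM| = 17.2, M = (20.5, -6.02). ∠KME = 58.5° gives ME at 44.5° from the x-axis; with |ME| = 18.6, E = (33.8, 7.02). ∠MEF = 36.3° gives EF at -172° from the x-axis; with |EF| = 25.6, F = (8.47, 3.37). Then |SF| = |F − S| = 11.3.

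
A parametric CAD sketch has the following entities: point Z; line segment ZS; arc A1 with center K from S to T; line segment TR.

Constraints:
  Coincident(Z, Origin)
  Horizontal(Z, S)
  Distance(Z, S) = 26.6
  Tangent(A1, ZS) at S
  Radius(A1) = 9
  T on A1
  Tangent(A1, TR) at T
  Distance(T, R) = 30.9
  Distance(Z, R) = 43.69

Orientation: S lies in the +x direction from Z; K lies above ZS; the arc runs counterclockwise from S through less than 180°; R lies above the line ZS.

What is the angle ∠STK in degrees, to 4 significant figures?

28.87°

Checks: ∠(KS, SZ) = 90.00° ✓; |KS| = 9.000 ✓; |KT| = 9.000 ✓; ∠(KT, TR) = 90.00° ✓; |TR| = 30.90 ✓; |ZR| = 43.69 ✓.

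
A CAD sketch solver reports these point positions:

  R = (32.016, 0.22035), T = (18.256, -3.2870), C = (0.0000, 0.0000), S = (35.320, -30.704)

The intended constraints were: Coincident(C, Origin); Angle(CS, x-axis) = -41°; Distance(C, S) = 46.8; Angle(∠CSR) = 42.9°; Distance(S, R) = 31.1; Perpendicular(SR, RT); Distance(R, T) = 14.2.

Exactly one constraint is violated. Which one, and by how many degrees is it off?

Perpendicular(SR, RT) — off by 8.20°.

C = (0.00, 0.00) ✓; CS at -41.00° ✓; |CS| = 46.80 ✓; ∠CSR = 42.90° ✓; |SR| = 31.10 ✓; ∠(SR, RT) = 98.20° ✗; |RT| = 14.20 ✓.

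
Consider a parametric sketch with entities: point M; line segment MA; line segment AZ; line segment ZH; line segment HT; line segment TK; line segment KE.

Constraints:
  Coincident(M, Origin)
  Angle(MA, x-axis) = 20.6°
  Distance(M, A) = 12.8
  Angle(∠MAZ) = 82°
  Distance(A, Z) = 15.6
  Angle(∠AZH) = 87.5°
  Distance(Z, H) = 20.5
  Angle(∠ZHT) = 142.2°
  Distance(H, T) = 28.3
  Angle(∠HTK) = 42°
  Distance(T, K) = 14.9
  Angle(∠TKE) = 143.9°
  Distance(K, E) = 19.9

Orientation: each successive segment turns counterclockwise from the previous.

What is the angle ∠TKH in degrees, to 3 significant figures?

108°

M is at the origin; MA runs at 20.6° with length 12.8, so A = (12.0, 4.50). ∠MAZ = 82.0° gives AZ at 119° from the x-axis; with |AZ| = 15.6, Z = (4.51, 18.2). ∠AZH = 87.5° gives ZH at -149° from the x-axis; with |ZH| = 20.5, H = (-13.0, 7.61). ∠ZHT = 142.2° gives HT at -111° from the x-axis; with |HT| = 28.3, T = (-23.2, -18.8). ∠HTK = 42.0° gives TK at 26.9° from the x-axis; with |TK| = 14.9, K = (-9.94, -12.1). Then cos ∠TKH = KT·KH / (|KT||KH|), giving 108°.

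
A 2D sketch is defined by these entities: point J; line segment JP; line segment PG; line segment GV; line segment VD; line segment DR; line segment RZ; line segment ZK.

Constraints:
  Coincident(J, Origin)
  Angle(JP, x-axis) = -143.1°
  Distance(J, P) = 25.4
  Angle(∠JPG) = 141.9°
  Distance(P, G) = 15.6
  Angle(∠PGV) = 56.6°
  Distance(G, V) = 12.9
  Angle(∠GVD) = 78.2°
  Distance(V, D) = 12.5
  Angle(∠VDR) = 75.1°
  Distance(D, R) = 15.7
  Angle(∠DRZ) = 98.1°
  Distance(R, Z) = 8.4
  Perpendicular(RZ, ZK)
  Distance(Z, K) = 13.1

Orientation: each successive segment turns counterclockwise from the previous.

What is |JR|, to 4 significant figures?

39.68

∠GVD = 78.2° gives VD at 120.2° from the x-axis; with |VD| = 12.5, D = (-18.40, -15.44). ∠VDR = 75.1° gives DR at -134.9° from the x-axis; with |DR| = 15.7, R = (-29.48, -26.56). Then |JR| = |R − J| = 39.68.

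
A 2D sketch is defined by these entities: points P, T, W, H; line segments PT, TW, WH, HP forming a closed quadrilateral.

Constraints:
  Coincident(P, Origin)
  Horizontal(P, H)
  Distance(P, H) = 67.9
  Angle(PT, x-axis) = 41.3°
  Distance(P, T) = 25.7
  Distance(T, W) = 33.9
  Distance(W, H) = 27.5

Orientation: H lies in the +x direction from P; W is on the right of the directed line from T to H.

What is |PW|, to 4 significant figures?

42.58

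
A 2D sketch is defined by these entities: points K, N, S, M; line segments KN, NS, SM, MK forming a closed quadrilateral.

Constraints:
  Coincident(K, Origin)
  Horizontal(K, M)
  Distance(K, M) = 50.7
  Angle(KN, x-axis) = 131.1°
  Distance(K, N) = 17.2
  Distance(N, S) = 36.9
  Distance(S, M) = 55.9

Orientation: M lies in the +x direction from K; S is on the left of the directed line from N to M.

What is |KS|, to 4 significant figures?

42.91

K is at the origin; K and M share the same y with |KM| = 50.7 and M in +x, so M = (50.7, 0). KN runs at 131.1° with |KN| = 17.2, so N = (-11.31, 12.96). S is determined by |NS| = 36.9 and |SM| = 55.9 together: it lies at the intersection of circle(N, 36.9) and circle(M, 55.9). With |NM| = 63.35, the foot of the radical line on NM is 17.76 from N and the perpendicular offset is √(36.9² − 17.76²) = 32.35. Taking the left-of-NM solution: S = (12.69, 40.99).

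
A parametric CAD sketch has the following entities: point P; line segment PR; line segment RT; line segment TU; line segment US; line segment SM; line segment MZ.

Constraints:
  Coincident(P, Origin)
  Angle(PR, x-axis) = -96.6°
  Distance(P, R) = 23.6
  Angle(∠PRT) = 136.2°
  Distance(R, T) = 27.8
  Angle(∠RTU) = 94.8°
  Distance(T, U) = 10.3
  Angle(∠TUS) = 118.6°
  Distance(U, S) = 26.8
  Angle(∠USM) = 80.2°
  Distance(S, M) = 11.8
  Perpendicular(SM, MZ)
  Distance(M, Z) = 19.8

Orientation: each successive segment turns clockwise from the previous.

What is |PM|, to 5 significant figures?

18.719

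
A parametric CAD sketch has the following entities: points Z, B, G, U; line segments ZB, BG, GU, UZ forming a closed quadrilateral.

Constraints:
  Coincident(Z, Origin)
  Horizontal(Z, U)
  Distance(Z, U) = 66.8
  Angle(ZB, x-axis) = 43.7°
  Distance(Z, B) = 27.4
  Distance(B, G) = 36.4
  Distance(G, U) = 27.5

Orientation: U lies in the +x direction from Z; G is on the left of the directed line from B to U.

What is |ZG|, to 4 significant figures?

61.09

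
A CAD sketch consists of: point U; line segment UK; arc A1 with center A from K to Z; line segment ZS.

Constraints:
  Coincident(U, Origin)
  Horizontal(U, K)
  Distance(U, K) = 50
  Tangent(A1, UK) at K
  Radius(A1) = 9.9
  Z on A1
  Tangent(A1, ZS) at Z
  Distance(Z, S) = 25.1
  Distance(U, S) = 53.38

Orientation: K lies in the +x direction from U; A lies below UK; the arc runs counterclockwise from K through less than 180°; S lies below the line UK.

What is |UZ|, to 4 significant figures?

41.32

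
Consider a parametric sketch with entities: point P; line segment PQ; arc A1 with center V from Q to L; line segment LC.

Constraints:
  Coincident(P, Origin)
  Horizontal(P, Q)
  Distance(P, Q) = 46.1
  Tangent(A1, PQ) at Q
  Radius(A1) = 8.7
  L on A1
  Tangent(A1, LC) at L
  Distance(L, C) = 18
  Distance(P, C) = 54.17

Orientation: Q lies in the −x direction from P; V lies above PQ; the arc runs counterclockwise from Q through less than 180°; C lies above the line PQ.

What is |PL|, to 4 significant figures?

40.21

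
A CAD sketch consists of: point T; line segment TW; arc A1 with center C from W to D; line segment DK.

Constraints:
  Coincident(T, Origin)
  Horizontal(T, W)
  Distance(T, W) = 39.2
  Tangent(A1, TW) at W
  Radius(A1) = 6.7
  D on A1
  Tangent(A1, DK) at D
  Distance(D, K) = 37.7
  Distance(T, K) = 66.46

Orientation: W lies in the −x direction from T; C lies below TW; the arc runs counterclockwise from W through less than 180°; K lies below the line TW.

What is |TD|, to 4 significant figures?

46.23

Checks: |TW| = 39.20 ✓; |CD| = 6.700 ✓; ∠(CD, DK) = 90.00° ✓; |DK| = 37.70 ✓; |TK| = 66.46 ✓.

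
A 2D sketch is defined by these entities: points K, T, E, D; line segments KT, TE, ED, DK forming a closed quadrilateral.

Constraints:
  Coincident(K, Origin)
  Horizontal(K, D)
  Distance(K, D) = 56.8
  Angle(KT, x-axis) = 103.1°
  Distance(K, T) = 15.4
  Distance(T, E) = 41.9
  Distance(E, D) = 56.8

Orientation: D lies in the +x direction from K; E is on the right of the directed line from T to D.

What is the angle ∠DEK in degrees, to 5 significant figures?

76.510°

Checks: |TE| = 41.90 ✓; |ED| = 56.80 ✓.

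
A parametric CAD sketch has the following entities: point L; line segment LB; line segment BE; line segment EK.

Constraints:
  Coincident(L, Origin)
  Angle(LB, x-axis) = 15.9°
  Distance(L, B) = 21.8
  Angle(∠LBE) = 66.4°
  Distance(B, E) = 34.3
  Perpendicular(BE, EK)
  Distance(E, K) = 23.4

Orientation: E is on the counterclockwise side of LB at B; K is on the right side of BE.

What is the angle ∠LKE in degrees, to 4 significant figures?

30.52°

L is at the origin; LB runs at 15.9° with length 21.8, so B = 21.8·(cos 15.9°, sin 15.9°) = (20.97, 5.972). ∠LBE = 66.4°, so BE runs at 15.9° + (180° − 66.4°) = 129.5° from the x-axis; with |BE| = 34.3, E = B + 34.3·(cos 129.5°, sin 129.5°) = (-0.8515, 32.44). The perpendicularity gives EK at right angles to BE; with |EK| = 23.4 on the right of BE, K = E + 23.4·(0.7716, 0.6361) = (17.20, 47.32). Then cos ∠LKE = KL·KE / (|KL||KE|), giving 30.52°.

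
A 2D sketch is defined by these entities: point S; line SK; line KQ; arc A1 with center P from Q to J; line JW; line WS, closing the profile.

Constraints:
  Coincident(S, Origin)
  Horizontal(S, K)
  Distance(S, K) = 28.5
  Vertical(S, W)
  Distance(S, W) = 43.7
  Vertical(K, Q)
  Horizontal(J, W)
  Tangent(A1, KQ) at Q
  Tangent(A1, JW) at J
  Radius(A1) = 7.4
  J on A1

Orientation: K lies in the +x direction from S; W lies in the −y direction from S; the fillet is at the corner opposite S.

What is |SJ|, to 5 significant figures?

48.527

S is at the origin; SK is horizontal with |SK| = 28.5 and K on the +x side, so K = (28.500, 0.0000). S and W share the same x with |SW| = 43.7 and W on the −y side, so W = (0.0000, -43.700). The virtual corner opposite S is at (28.500, -43.700). The tangent condition forces PQ to be normal to KQ and since A1 is tangent to JW there, PJ ⟂ JW, with radius 7.4, so the center P sits 7.4 in from both sides at P = (21.100, -36.300). That places the tangent points at Q = (28.500, -36.300) on KQ and J = (21.100, -43.700) on JW. Then |SJ| = |J − S| = 48.527.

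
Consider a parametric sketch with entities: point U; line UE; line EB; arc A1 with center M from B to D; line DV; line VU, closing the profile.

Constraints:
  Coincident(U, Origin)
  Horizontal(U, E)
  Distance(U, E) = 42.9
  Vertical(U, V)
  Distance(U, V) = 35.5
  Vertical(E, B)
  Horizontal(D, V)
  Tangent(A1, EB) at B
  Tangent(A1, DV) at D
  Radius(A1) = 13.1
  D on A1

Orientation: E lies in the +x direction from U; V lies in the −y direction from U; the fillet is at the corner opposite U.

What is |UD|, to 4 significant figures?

46.35

U is at the origin; U and E share the same y with |UE| = 42.9 and E on the +x side, so E = (42.90, 0.000). UV is vertical with |UV| = 35.5 and V on the −y side, so V = (0.000, -35.50). The virtual corner opposite U is at (42.90, -35.50). Since A1 is tangent to EB there, MB ⟂ EB and since A1 is tangent to DV there, MD ⟂ DV, with radius 13.1, so the center M sits 13.1 in from both sides at M = (29.80, -22.40). That places the tangent points at B = (42.90, -22.40) on EB and D = (29.80, -35.50) on DV. Then |UD| = |D − U| = 46.35.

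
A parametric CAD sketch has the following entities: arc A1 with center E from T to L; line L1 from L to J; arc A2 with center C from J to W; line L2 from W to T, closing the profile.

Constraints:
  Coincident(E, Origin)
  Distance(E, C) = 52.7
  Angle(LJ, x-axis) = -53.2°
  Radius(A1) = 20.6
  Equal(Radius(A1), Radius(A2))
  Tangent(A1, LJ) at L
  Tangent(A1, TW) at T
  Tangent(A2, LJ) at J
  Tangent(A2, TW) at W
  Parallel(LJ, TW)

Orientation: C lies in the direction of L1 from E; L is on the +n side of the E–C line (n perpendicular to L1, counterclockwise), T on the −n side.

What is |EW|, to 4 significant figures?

56.58

The slot axis is L1's direction at -53.2°, so u = (cos -53.2°, sin -53.2°) = (0.5990, -0.8007) and n = (−sin -53.2°, cos -53.2°) = (0.8007, 0.5990). E is at the origin and C lies 52.7 along u from E, so C = 52.7·u = (31.57, -42.20). Tangency of A1 to both parallel lines with radius 20.6 puts L and T at E ± 20.6·n: L = (16.50, 12.34), T = (-16.50, -12.34). Equal radii place J and W the same way about C: J = C + 20.6·n = (48.06, -29.86), W = C − 20.6·n = (15.07, -54.54). Then |EW| = |W − E| = 56.58.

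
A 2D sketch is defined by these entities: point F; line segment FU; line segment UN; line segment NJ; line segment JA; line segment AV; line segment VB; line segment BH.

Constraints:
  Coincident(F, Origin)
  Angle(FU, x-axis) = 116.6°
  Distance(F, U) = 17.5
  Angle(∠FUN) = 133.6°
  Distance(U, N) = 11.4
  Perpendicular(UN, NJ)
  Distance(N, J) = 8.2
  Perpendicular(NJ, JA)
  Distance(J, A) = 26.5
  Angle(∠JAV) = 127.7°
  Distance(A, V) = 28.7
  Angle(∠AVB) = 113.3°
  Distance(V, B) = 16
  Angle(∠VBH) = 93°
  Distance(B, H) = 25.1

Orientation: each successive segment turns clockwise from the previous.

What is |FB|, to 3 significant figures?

43.1

∠JAV = 127.7° gives AV at -162° from the x-axis; with |AV| = 28.7, V = (-32.5, -10.2). ∠AVB = 113.3° gives VB at 131° from the x-axis; with |VB| = 16.0, B = (-43.1, 1.88). Then |FB| = |B − F| = 43.1.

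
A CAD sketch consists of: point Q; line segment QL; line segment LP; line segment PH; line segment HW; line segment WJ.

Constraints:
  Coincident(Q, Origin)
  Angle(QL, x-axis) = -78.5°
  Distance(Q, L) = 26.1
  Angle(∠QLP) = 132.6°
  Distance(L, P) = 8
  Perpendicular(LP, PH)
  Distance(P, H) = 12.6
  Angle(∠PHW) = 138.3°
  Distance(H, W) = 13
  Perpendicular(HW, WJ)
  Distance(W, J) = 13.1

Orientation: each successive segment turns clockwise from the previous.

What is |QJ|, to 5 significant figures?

9.1635

Q is at the origin; QL runs at -78.5° with length 26.1, so L = (5.2035, -25.576). ∠QLP = 132.6° gives LP at -125.90° from the x-axis; with |LP| = 8.0, P = (0.51252, -32.056). The perpendicularity gives PH at right angles to LP, so PH runs at 144.10°; with |PH| = 12.6, H = (-9.6940, -24.668). ∠PHW = 138.3° gives HW at 102.40° from the x-axis; with |HW| = 13.0, W = (-12.486, -11.971). HW is perpendicular to WJ, so WJ runs at 12.400°; with |WJ| = 13.1, J = (0.30885, -9.1583). Then |QJ| = |J − Q| = 9.1635.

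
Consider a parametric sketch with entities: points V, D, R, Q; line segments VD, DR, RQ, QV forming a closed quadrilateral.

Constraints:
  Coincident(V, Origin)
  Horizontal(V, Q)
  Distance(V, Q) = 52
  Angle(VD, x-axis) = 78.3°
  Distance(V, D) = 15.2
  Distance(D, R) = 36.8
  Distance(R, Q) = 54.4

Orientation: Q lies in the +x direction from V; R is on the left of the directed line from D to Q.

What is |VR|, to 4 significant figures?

51.30

Checks: |DR| = 36.80 ✓; |RQ| = 54.40 ✓.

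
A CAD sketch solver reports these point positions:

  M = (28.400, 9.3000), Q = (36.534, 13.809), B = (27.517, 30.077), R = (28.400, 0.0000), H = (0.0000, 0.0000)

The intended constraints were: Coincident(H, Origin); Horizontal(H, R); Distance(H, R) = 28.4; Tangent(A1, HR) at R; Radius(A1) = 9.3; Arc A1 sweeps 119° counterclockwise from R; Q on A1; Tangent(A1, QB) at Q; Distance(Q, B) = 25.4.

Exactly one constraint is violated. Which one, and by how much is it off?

Distance(Q, B) = 25.4 — off by 6.80.

H = (0.00, 0.00) ✓; H.y = 0.00, R.y = 0.00 ✓; |HR| = 28.40 ✓; ∠(MR, RH) = 90.00° ✓; |MR| = 9.300 ✓; bearing(M→Q) − bearing(M→R) = 119.0° ✓; |MQ| = 9.300 ✓; ∠(MQ, QB) = 90.00° ✓; |QB| = 18.60 ✗.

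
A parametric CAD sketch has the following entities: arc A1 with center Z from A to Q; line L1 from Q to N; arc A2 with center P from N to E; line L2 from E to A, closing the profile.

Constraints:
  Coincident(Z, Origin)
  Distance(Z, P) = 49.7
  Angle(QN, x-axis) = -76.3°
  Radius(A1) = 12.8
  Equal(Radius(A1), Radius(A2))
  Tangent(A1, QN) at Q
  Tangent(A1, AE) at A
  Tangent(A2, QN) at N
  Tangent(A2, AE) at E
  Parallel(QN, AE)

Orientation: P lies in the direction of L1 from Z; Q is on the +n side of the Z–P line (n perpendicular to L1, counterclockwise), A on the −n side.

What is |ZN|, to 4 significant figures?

51.32

Tangency of A1 to both parallel lines with radius 12.8 puts Q and A at Z ± 12.8·n: Q = (12.44, 3.032), A = (-12.44, -3.032). Equal radii place N and E the same way about P: N = P + 12.8·n = (24.21, -45.25), E = P − 12.8·n = (-0.6650, -51.32). Then |ZN| = |N − Z| = 51.32.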